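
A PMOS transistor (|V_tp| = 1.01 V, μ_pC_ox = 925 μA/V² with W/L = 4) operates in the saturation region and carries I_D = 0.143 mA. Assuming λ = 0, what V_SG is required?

V_SG = 1.29 V

k_p = μ_pC_ox · (W/L) = 3.7 mA/V².
In saturation I_D = ½ k_p (V_SG − |V_tp|)², so V_SG − |V_tp| = √(2 I_D / k_p) = √(2 × 0.143 / 3.7) = 0.278 V.
V_SG = 1.01 + 0.278 = 1.29 V.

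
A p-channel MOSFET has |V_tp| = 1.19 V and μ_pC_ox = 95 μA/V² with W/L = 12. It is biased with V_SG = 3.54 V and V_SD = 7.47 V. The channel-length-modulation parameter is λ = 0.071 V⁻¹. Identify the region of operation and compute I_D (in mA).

k_p = μ_pC_ox · (W/L) = 1.14 mA/V².
V_ov = V_SG − |V_tp| = 3.54 − 1.19 = 2.35 V.
Since V_SD = 7.47 V ≥ V_ov = 2.35 V, the device is in saturation.
I_D = ½ k_p V_ov² (1 + λ V_SD) = 0.5 × 1.14 × 2.35² × (1 + 0.071 × 7.47) = 4.82 mA.

Saturation; I_D = 4.82 mA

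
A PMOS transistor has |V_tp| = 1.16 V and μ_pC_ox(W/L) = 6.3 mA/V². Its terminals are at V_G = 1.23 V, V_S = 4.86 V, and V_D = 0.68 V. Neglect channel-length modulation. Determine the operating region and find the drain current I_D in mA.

Saturation; I_D = 19.2 mA

V_SG = V_S − V_G = 4.86 − 1.23 = 3.63 V; V_SD = V_S − V_D = 4.86 − 0.68 = 4.18 V.
V_ov = V_SG − |V_tp| = 3.63 − 1.16 = 2.47 V.
Since V_SD = 4.18 V ≥ V_ov = 2.47 V, the device is in saturation.
I_D = ½ k_p V_ov² = 0.5 × 6.3 × 2.47² = 19.2 mA.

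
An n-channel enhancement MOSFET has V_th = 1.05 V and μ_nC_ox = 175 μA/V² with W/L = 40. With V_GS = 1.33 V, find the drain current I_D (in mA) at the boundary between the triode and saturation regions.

At the boundary V_DS = V_ov = V_GS − V_th = 1.33 − 1.05 = 0.28 V.
k_n = μ_nC_ox · (W/L) = 7 mA/V².
I_D = ½ k_n V_ov² = 0.5 × 7 × 0.28² = 0.274 mA.

I_D = 0.274 mA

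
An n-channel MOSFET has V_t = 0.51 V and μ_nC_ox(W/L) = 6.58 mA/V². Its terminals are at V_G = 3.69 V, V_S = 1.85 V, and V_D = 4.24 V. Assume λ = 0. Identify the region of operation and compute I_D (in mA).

Saturation; I_D = 5.82 mA

V_GS = V_G − V_S = 3.69 − 1.85 = 1.84 V; V_DS = V_D − V_S = 4.24 − 1.85 = 2.39 V.
V_ov = V_GS − V_t = 1.84 − 0.51 = 1.33 V.
Since V_DS = 2.39 V ≥ V_ov = 1.33 V, the device is in saturation.
I_D = ½ k_n V_ov² = 0.5 × 6.58 × 1.33² = 5.82 mA.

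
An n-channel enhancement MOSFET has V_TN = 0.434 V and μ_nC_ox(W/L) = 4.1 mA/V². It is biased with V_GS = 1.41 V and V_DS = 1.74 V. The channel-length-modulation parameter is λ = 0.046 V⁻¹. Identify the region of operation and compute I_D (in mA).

Saturation; I_D = 2.11 mA

V_ov = V_GS − V_TN = 1.41 − 0.434 = 0.976 V.
Since V_DS = 1.74 V ≥ V_ov = 0.976 V, the device is in saturation.
I_D = ½ k_n V_ov² (1 + λ V_DS) = 0.5 × 4.1 × 0.976² × (1 + 0.046 × 1.74) = 2.11 mA.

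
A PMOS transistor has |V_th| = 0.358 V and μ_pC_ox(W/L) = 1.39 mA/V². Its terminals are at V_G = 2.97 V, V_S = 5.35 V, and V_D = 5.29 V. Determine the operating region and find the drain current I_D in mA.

V_SG = V_S − V_G = 5.35 − 2.97 = 2.38 V; V_SD = V_S − V_D = 5.35 − 5.29 = 0.06 V.
V_ov = V_SG − |V_th| = 2.38 − 0.358 = 2.02 V.
Since V_SD = 0.06 V < V_ov = 2.02 V, the device is in the triode region.
I_D = k_p [V_ov · V_SD − ½ V_SD²] = 1.39 × [2.02 × 0.06 − 0.5 × 0.06²] = 0.166 mA.

Triode; I_D = 0.166 mA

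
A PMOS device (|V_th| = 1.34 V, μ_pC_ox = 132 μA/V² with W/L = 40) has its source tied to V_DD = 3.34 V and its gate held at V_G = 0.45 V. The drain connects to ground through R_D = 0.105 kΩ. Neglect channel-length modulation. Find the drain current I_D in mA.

V_SG = V_DD − V_G = 3.34 − 0.45 = 2.89 V, so V_ov = 2.89 − 1.34 = 1.55 V.
k_p = μ_pC_ox · (W/L) = 5.28 mA/V².
Assume saturation: I_D = ½ k_p V_ov² = 0.5 × 5.28 × 1.55² = 6.34 mA, giving V_SD = V_DD − I_D R_D = 3.34 − 6.34 × 0.105 = 2.67 V.
V_SD = 2.67 V ≥ V_ov = 1.55 V, confirming saturation.

I_D = 6.34 mA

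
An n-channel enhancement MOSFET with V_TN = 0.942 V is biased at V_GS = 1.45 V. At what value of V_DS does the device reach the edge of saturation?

The boundary between triode and saturation is V_DS = V_GS − V_TN = V_ov.
V_ov = 1.45 − 0.942 = 0.508 V.

V_DS,sat = 0.508 V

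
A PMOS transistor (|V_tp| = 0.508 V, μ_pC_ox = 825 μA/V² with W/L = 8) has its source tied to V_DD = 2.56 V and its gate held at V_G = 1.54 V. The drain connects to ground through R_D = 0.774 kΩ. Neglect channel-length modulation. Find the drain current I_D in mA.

I_D = 0.865 mA

V_SG = V_DD − V_G = 2.56 − 1.54 = 1.02 V, so V_ov = 1.02 − 0.508 = 0.512 V.
k_p = μ_pC_ox · (W/L) = 6.6 mA/V².
Assume saturation: I_D = ½ k_p V_ov² = 0.5 × 6.6 × 0.512² = 0.865 mA, giving V_SD = V_DD − I_D R_D = 2.56 − 0.865 × 0.774 = 1.89 V.
V_SD = 1.89 V ≥ V_ov = 0.512 V, confirming saturation.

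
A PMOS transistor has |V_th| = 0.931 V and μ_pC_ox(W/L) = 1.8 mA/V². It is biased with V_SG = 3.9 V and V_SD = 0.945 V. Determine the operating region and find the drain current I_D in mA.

Triode; I_D = 4.25 mA

V_ov = V_SG − |V_th| = 3.9 − 0.931 = 2.97 V.
Since V_SD = 0.945 V < V_ov = 2.97 V, the device is in the triode region.
I_D = k_p [V_ov · V_SD − ½ V_SD²] = 1.8 × [2.97 × 0.945 − 0.5 × 0.945²] = 4.25 mA.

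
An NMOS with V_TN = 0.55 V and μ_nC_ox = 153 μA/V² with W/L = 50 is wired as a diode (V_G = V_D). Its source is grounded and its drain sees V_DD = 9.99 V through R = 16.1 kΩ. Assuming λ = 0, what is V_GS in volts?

With gate tied to drain, V_GS = V_DS ≥ V_GS − V_TN, so the device is in saturation.
k_n = μ_nC_ox · (W/L) = 7.65 mA/V².
KCL at the drain: ½ k_n (V_GS − V_TN)² = (V_DD − V_GS)/R.
Let x = V_GS − 0.55. Then 61.6 x² + x − 9.44 = 0, giving x = 0.383 V (positive root), so V_GS = 0.933 V.
I_D = (V_DD − V_GS)/R = (9.99 − 0.933) / 16.1 = 0.563 mA.

V_GS = 0.933 V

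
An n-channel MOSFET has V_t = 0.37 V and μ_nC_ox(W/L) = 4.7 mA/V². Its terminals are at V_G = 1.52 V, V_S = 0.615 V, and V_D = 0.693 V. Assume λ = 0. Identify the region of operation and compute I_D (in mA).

V_GS = V_G − V_S = 1.52 − 0.615 = 0.905 V; V_DS = V_D − V_S = 0.693 − 0.615 = 0.078 V.
V_ov = V_GS − V_t = 0.905 − 0.37 = 0.535 V.
Since V_DS = 0.078 V < V_ov = 0.535 V, the device is in the triode region.
I_D = k_n [V_ov · V_DS − ½ V_DS²] = 4.7 × [0.535 × 0.078 − 0.5 × 0.078²] = 0.182 mA.

Triode; I_D = 0.182 mA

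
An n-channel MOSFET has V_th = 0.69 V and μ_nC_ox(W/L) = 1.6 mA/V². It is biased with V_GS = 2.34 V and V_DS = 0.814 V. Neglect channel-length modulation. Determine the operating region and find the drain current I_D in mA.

Triode; I_D = 1.62 mA

V_ov = V_GS − V_th = 2.34 − 0.69 = 1.65 V.
Since V_DS = 0.814 V < V_ov = 1.65 V, the device is in the triode region.
I_D = k_n [V_ov · V_DS − ½ V_DS²] = 1.6 × [1.65 × 0.814 − 0.5 × 0.814²] = 1.62 mA.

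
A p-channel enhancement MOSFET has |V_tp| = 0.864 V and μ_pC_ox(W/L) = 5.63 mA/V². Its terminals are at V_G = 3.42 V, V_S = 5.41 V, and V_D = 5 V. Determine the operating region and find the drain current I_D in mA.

V_SG = V_S − V_G = 5.41 − 3.42 = 1.99 V; V_SD = V_S − V_D = 5.41 − 5 = 0.41 V.
V_ov = V_SG − |V_tp| = 1.99 − 0.864 = 1.13 V.
Since V_SD = 0.41 V < V_ov = 1.13 V, the device is in the triode region.
I_D = k_p [V_ov · V_SD − ½ V_SD²] = 5.63 × [1.13 × 0.41 − 0.5 × 0.41²] = 2.13 mA.

Triode; I_D = 2.13 mA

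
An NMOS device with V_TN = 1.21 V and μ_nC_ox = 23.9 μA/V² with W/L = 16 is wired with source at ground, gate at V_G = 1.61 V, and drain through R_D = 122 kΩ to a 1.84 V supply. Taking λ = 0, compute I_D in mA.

I_D = 0.0142 mA

V_GS = V_G = 1.61 V, so V_ov = 1.61 − 1.21 = 0.4 V.
k_n = μ_nC_ox · (W/L) = 0.3824 mA/V².
Assume saturation: I_D = ½ k_n V_ov² = 0.5 × 0.3824 × 0.4² = 0.0306 mA, giving V_DS = V_DD − I_D R_D = 1.84 − 0.0306 × 122 = -1.89 V.
But -1.89 V < V_ov = 0.4 V, so the device is actually in triode.
In triode I_D = k_n[V_ov V_DS − ½ V_DS²] and I_D = (V_DD − V_DS)/R_D. Equating: 23.3 V_DS² − 19.66 V_DS + 1.84 = 0, giving V_DS = 0.107 V (the root below V_ov).
I_D = (1.84 − 0.107) / 122 = 0.0142 mA.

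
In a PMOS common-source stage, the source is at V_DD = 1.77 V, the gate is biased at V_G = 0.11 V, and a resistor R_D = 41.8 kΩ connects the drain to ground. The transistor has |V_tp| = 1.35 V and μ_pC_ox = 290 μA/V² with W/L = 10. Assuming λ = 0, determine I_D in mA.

V_SG = V_DD − V_G = 1.77 − 0.11 = 1.66 V, so V_ov = 1.66 − 1.35 = 0.31 V.
k_p = μ_pC_ox · (W/L) = 2.9 mA/V².
Assume saturation: I_D = ½ k_p V_ov² = 0.5 × 2.9 × 0.31² = 0.139 mA, giving V_SD = V_DD − I_D R_D = 1.77 − 0.139 × 41.8 = -4.05 V.
But -4.05 V < V_ov = 0.31 V, so the device is actually in triode.
In triode I_D = k_p[V_ov V_SD − ½ V_SD²] and I_D = (V_DD − V_SD)/R_D. Equating: 60.6 V_SD² − 38.58 V_SD + 1.77 = 0, giving V_SD = 0.0498 V (the root below V_ov).
I_D = (1.77 − 0.0498) / 41.8 = 0.0412 mA.

I_D = 0.0412 mA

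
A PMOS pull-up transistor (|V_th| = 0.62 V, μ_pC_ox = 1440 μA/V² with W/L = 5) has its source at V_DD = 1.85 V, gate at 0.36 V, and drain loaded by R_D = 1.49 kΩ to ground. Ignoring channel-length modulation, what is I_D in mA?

I_D = 1.11 mA

V_SG = V_DD − V_G = 1.85 − 0.36 = 1.49 V, so V_ov = 1.49 − 0.62 = 0.87 V.
k_p = μ_pC_ox · (W/L) = 7.2 mA/V².
Assume saturation: I_D = ½ k_p V_ov² = 0.5 × 7.2 × 0.87² = 2.72 mA, giving V_SD = V_DD − I_D R_D = 1.85 − 2.72 × 1.49 = -2.21 V.
But -2.21 V < V_ov = 0.87 V, so the device is actually in triode.
In triode I_D = k_p[V_ov V_SD − ½ V_SD²] and I_D = (V_DD − V_SD)/R_D. Equating: 5.36 V_SD² − 10.33 V_SD + 1.85 = 0, giving V_SD = 0.2 V (the root below V_ov).
I_D = (1.85 − 0.2) / 1.49 = 1.11 mA.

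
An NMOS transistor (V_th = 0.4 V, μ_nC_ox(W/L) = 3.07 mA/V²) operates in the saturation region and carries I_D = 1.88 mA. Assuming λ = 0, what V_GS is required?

V_GS = 1.51 V

In saturation I_D = ½ k_n (V_GS − V_th)², so V_GS − V_th = √(2 I_D / k_n) = √(2 × 1.88 / 3.07) = 1.11 V.
V_GS = 0.4 + 1.11 = 1.51 V.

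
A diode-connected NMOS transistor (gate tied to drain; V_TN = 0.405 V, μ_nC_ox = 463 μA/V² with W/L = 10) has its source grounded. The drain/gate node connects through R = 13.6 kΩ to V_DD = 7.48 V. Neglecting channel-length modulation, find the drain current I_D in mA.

With gate tied to drain, V_GS = V_DS ≥ V_GS − V_TN, so the device is in saturation.
k_n = μ_nC_ox · (W/L) = 4.63 mA/V².
KCL at the drain: ½ k_n (V_GS − V_TN)² = (V_DD − V_GS)/R.
Let x = V_GS − 0.405. Then 31.5 x² + x − 7.075 = 0, giving x = 0.458 V (positive root), so V_GS = 0.863 V.
I_D = (V_DD − V_GS)/R = (7.48 − 0.863) / 13.6 = 0.487 mA.

I_D = 0.487 mA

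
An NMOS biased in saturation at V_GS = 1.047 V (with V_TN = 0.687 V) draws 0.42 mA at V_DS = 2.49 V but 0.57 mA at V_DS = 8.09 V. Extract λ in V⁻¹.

λ = 0.0758 V⁻¹

With V_GS fixed, I_D ∝ (1 + λ V_DS) in saturation, so I_D2/I_D1 = (1 + λ V_DS2)/(1 + λ V_DS1).
0.57/0.42 = 1.357 = (1 + 8.09 λ)/(1 + 2.49 λ).
Solving: λ (I_D1 V_DS2 − I_D2 V_DS1) = I_D2 − I_D1, so λ = (0.57 − 0.42) / (0.42 × 8.09 − 0.57 × 2.49) = 0.15 / 1.98 = 0.0758 V⁻¹.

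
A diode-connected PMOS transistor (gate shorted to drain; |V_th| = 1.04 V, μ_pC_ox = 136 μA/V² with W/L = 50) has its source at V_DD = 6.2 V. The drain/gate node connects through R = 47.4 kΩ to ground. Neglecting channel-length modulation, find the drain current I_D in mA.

With gate tied to drain, V_SG = V_SD ≥ V_SG − |V_th|, so the device is in saturation.
k_p = μ_pC_ox · (W/L) = 6.8 mA/V².
KCL at the drain: ½ k_p (V_SG − |V_th|)² = (V_DD − V_SG)/R.
Let x = V_SG − 1.04. Then 161 x² + x − 5.16 = 0, giving x = 0.176 V (positive root), so V_SG = 1.22 V.
I_D = (V_DD − V_SG)/R = (6.2 − 1.22) / 47.4 = 0.105 mA.

I_D = 0.105 mA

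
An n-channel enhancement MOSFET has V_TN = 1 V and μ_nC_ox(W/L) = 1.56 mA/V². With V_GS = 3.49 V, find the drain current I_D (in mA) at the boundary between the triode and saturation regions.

At the boundary V_DS = V_ov = V_GS − V_TN = 3.49 − 1 = 2.49 V.
I_D = ½ k_n V_ov² = 0.5 × 1.56 × 2.49² = 4.84 mA.

I_D = 4.84 mA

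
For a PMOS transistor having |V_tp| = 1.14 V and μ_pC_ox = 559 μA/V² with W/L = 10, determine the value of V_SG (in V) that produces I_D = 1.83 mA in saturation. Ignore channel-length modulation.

V_SG = 1.95 V

k_p = μ_pC_ox · (W/L) = 5.59 mA/V².
In saturation I_D = ½ k_p (V_SG − |V_tp|)², so V_SG − |V_tp| = √(2 I_D / k_p) = √(2 × 1.83 / 5.59) = 0.809 V.
V_SG = 1.14 + 0.809 = 1.95 V.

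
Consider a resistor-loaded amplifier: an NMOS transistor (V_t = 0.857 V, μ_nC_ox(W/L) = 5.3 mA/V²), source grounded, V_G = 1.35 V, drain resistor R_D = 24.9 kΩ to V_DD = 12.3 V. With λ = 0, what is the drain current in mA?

I_D = 0.484 mA

V_GS = V_G = 1.35 V, so V_ov = 1.35 − 0.857 = 0.493 V.
Assume saturation: I_D = ½ k_n V_ov² = 0.5 × 5.3 × 0.493² = 0.644 mA, giving V_DS = V_DD − I_D R_D = 12.3 − 0.644 × 24.9 = -3.74 V.
But -3.74 V < V_ov = 0.493 V, so the device is actually in triode.
In triode I_D = k_n[V_ov V_DS − ½ V_DS²] and I_D = (V_DD − V_DS)/R_D. Equating: 66 V_DS² − 66.06 V_DS + 12.3 = 0, giving V_DS = 0.247 V (the root below V_ov).
I_D = (12.3 − 0.247) / 24.9 = 0.484 mA.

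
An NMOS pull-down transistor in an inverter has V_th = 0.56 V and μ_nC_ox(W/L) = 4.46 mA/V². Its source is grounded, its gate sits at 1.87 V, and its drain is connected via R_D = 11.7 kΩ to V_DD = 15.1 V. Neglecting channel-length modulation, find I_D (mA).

I_D = 1.27 mA

V_GS = V_G = 1.87 V, so V_ov = 1.87 − 0.56 = 1.31 V.
Assume saturation: I_D = ½ k_n V_ov² = 0.5 × 4.46 × 1.31² = 3.83 mA, giving V_DS = V_DD − I_D R_D = 15.1 − 3.83 × 11.7 = -29.7 V.
But -29.7 V < V_ov = 1.31 V, so the device is actually in triode.
In triode I_D = k_n[V_ov V_DS − ½ V_DS²] and I_D = (V_DD − V_DS)/R_D. Equating: 26.1 V_DS² − 69.36 V_DS + 15.1 = 0, giving V_DS = 0.239 V (the root below V_ov).
I_D = (15.1 − 0.239) / 11.7 = 1.27 mA.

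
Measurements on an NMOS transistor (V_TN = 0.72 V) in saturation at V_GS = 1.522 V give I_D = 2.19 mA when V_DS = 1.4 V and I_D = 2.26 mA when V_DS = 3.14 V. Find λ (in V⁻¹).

With V_GS fixed, I_D ∝ (1 + λ V_DS) in saturation, so I_D2/I_D1 = (1 + λ V_DS2)/(1 + λ V_DS1).
2.26/2.19 = 1.032 = (1 + 3.14 λ)/(1 + 1.4 λ).
Solving: λ (I_D1 V_DS2 − I_D2 V_DS1) = I_D2 − I_D1, so λ = (2.26 − 2.19) / (2.19 × 3.14 − 2.26 × 1.4) = 0.07 / 3.71 = 0.0189 V⁻¹.

λ = 0.0189 V⁻¹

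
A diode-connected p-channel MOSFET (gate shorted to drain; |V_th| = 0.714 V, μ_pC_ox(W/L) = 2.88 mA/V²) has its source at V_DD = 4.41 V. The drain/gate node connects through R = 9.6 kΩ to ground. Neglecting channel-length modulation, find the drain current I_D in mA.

I_D = 0.335 mA

With gate tied to drain, V_SG = V_SD ≥ V_SG − |V_th|, so the device is in saturation.
KCL at the drain: ½ k_p (V_SG − |V_th|)² = (V_DD − V_SG)/R.
Let x = V_SG − 0.714. Then 13.8 x² + x − 3.696 = 0, giving x = 0.482 V (positive root), so V_SG = 1.2 V.
I_D = (V_DD − V_SG)/R = (4.41 − 1.2) / 9.6 = 0.335 mA.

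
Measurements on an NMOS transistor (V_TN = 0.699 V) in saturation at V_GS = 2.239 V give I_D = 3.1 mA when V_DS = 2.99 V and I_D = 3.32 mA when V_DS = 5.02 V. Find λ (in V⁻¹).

With V_GS fixed, I_D ∝ (1 + λ V_DS) in saturation, so I_D2/I_D1 = (1 + λ V_DS2)/(1 + λ V_DS1).
3.32/3.1 = 1.071 = (1 + 5.02 λ)/(1 + 2.99 λ).
Solving: λ (I_D1 V_DS2 − I_D2 V_DS1) = I_D2 − I_D1, so λ = (3.32 − 3.1) / (3.1 × 5.02 − 3.32 × 2.99) = 0.22 / 5.64 = 0.039 V⁻¹.

λ = 0.0390 V⁻¹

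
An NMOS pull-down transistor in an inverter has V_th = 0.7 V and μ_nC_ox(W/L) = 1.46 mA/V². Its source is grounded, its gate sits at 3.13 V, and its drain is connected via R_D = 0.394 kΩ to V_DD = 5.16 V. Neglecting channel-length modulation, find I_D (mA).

I_D = 4.31 mA

V_GS = V_G = 3.13 V, so V_ov = 3.13 − 0.7 = 2.43 V.
Assume saturation: I_D = ½ k_n V_ov² = 0.5 × 1.46 × 2.43² = 4.31 mA, giving V_DS = V_DD − I_D R_D = 5.16 − 4.31 × 0.394 = 3.46 V.
V_DS = 3.46 V ≥ V_ov = 2.43 V, confirming saturation.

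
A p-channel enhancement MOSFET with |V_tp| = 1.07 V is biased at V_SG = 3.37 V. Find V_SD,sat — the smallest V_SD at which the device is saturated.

The boundary between triode and saturation is V_SD = V_SG − |V_tp| = V_ov.
V_ov = 3.37 − 1.07 = 2.3 V.

V_SD,sat = 2.30 V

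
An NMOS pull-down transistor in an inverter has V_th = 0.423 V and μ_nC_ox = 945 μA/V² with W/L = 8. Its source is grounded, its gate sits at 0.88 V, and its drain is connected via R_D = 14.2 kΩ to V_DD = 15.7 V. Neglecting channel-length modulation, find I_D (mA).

I_D = 0.789 mA

V_GS = V_G = 0.88 V, so V_ov = 0.88 − 0.423 = 0.457 V.
k_n = μ_nC_ox · (W/L) = 7.56 mA/V².
Assume saturation: I_D = ½ k_n V_ov² = 0.5 × 7.56 × 0.457² = 0.789 mA, giving V_DS = V_DD − I_D R_D = 15.7 − 0.789 × 14.2 = 4.49 V.
V_DS = 4.49 V ≥ V_ov = 0.457 V, confirming saturation.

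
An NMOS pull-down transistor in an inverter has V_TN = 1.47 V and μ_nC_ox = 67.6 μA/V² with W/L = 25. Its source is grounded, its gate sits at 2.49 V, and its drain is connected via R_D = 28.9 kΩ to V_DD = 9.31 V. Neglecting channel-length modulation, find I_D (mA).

V_GS = V_G = 2.49 V, so V_ov = 2.49 − 1.47 = 1.02 V.
k_n = μ_nC_ox · (W/L) = 1.69 mA/V².
Assume saturation: I_D = ½ k_n V_ov² = 0.5 × 1.69 × 1.02² = 0.879 mA, giving V_DS = V_DD − I_D R_D = 9.31 − 0.879 × 28.9 = -16.1 V.
But -16.1 V < V_ov = 1.02 V, so the device is actually in triode.
In triode I_D = k_n[V_ov V_DS − ½ V_DS²] and I_D = (V_DD − V_DS)/R_D. Equating: 24.4 V_DS² − 50.82 V_DS + 9.31 = 0, giving V_DS = 0.203 V (the root below V_ov).
I_D = (9.31 − 0.203) / 28.9 = 0.315 mA.

I_D = 0.315 mA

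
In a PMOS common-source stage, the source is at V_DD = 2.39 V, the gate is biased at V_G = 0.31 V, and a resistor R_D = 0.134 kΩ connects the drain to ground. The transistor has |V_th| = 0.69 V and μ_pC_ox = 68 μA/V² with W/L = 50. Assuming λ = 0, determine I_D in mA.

I_D = 3.28 mA

V_SG = V_DD − V_G = 2.39 − 0.31 = 2.08 V, so V_ov = 2.08 − 0.69 = 1.39 V.
k_p = μ_pC_ox · (W/L) = 3.4 mA/V².
Assume saturation: I_D = ½ k_p V_ov² = 0.5 × 3.4 × 1.39² = 3.28 mA, giving V_SD = V_DD − I_D R_D = 2.39 − 3.28 × 0.134 = 1.95 V.
V_SD = 1.95 V ≥ V_ov = 1.39 V, confirming saturation.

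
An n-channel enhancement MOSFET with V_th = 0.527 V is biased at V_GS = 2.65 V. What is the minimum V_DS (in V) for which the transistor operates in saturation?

The boundary between triode and saturation is V_DS = V_GS − V_th = V_ov.
V_ov = 2.65 − 0.527 = 2.12 V.

V_DS,sat = 2.12 V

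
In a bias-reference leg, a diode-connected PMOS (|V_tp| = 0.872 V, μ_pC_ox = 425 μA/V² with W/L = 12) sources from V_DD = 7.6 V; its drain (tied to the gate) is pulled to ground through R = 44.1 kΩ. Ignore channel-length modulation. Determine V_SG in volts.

V_SG = 1.11 V

With gate tied to drain, V_SG = V_SD ≥ V_SG − |V_tp|, so the device is in saturation.
k_p = μ_pC_ox · (W/L) = 5.1 mA/V².
KCL at the drain: ½ k_p (V_SG − |V_tp|)² = (V_DD − V_SG)/R.
Let x = V_SG − 0.872. Then 112 x² + x − 6.728 = 0, giving x = 0.24 V (positive root), so V_SG = 1.11 V.
I_D = (V_DD − V_SG)/R = (7.6 − 1.11) / 44.1 = 0.147 mA.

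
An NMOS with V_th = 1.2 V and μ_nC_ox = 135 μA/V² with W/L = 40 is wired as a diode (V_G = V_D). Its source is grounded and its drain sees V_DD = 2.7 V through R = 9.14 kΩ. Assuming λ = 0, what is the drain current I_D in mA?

With gate tied to drain, V_GS = V_DS ≥ V_GS − V_th, so the device is in saturation.
k_n = μ_nC_ox · (W/L) = 5.4 mA/V².
KCL at the drain: ½ k_n (V_GS − V_th)² = (V_DD − V_GS)/R.
Let x = V_GS − 1.2. Then 24.7 x² + x − 1.5 = 0, giving x = 0.227 V (positive root), so V_GS = 1.43 V.
I_D = (V_DD − V_GS)/R = (2.7 − 1.43) / 9.14 = 0.139 mA.

I_D = 0.139 mA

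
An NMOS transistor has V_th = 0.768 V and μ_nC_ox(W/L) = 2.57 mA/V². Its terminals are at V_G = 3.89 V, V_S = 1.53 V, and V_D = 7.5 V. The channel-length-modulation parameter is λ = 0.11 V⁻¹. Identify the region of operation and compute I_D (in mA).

Saturation; I_D = 5.40 mA

V_GS = V_G − V_S = 3.89 − 1.53 = 2.36 V; V_DS = V_D − V_S = 7.5 − 1.53 = 5.97 V.
V_ov = V_GS − V_th = 2.36 − 0.768 = 1.59 V.
Since V_DS = 5.97 V ≥ V_ov = 1.59 V, the device is in saturation.
I_D = ½ k_n V_ov² (1 + λ V_DS) = 0.5 × 2.57 × 1.59² × (1 + 0.11 × 5.97) = 5.4 mA.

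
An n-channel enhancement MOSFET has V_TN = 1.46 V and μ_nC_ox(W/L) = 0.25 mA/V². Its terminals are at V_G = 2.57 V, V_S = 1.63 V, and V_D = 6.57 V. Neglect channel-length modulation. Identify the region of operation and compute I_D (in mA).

V_GS = V_G − V_S = 2.57 − 1.63 = 0.94 V; V_DS = V_D − V_S = 6.57 − 1.63 = 4.94 V.
V_GS = 0.94 V < V_TN = 1.46 V, so the transistor is in cutoff.

Cutoff; I_D = 0 mA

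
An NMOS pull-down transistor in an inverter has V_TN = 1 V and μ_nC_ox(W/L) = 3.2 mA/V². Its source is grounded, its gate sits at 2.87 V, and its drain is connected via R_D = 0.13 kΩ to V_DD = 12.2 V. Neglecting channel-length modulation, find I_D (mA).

I_D = 5.60 mA

V_GS = V_G = 2.87 V, so V_ov = 2.87 − 1 = 1.87 V.
Assume saturation: I_D = ½ k_n V_ov² = 0.5 × 3.2 × 1.87² = 5.6 mA, giving V_DS = V_DD − I_D R_D = 12.2 − 5.6 × 0.13 = 11.5 V.
V_DS = 11.5 V ≥ V_ov = 1.87 V, confirming saturation.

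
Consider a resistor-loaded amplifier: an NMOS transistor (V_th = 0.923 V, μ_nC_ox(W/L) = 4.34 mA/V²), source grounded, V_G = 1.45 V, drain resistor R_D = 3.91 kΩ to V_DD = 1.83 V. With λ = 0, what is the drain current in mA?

I_D = 0.410 mA

V_GS = V_G = 1.45 V, so V_ov = 1.45 − 0.923 = 0.527 V.
Assume saturation: I_D = ½ k_n V_ov² = 0.5 × 4.34 × 0.527² = 0.603 mA, giving V_DS = V_DD − I_D R_D = 1.83 − 0.603 × 3.91 = -0.526 V.
But -0.526 V < V_ov = 0.527 V, so the device is actually in triode.
In triode I_D = k_n[V_ov V_DS − ½ V_DS²] and I_D = (V_DD − V_DS)/R_D. Equating: 8.48 V_DS² − 9.943 V_DS + 1.83 = 0, giving V_DS = 0.229 V (the root below V_ov).
I_D = (1.83 − 0.229) / 3.91 = 0.41 mA.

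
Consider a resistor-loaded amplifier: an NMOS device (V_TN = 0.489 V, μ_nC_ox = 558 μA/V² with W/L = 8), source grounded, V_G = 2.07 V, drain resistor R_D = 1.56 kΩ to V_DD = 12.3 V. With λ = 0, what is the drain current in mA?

I_D = 5.58 mA

V_GS = V_G = 2.07 V, so V_ov = 2.07 − 0.489 = 1.58 V.
k_n = μ_nC_ox · (W/L) = 4.464 mA/V².
Assume saturation: I_D = ½ k_n V_ov² = 0.5 × 4.464 × 1.58² = 5.58 mA, giving V_DS = V_DD − I_D R_D = 12.3 − 5.58 × 1.56 = 3.6 V.
V_DS = 3.6 V ≥ V_ov = 1.58 V, confirming saturation.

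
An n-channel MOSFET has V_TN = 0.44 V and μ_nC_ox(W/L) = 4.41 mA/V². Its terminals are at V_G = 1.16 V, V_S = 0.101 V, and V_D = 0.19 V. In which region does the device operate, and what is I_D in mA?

Triode; I_D = 0.225 mA

V_GS = V_G − V_S = 1.16 − 0.101 = 1.06 V; V_DS = V_D − V_S = 0.19 − 0.101 = 0.089 V.
V_ov = V_GS − V_TN = 1.06 − 0.44 = 0.619 V.
Since V_DS = 0.089 V < V_ov = 0.619 V, the device is in the triode region.
I_D = k_n [V_ov · V_DS − ½ V_DS²] = 4.41 × [0.619 × 0.089 − 0.5 × 0.089²] = 0.225 mA.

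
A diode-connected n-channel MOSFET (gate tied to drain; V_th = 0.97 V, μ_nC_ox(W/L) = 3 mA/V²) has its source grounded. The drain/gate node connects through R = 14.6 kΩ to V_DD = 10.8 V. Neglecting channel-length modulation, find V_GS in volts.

With gate tied to drain, V_GS = V_DS ≥ V_GS − V_th, so the device is in saturation.
KCL at the drain: ½ k_n (V_GS − V_th)² = (V_DD − V_GS)/R.
Let x = V_GS − 0.97. Then 21.9 x² + x − 9.83 = 0, giving x = 0.648 V (positive root), so V_GS = 1.62 V.
I_D = (V_DD − V_GS)/R = (10.8 − 1.62) / 14.6 = 0.629 mA.

V_GS = 1.62 V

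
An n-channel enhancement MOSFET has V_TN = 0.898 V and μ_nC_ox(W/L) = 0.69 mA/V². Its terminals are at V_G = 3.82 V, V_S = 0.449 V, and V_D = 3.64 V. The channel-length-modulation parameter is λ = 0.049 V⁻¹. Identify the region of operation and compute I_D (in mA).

V_GS = V_G − V_S = 3.82 − 0.449 = 3.37 V; V_DS = V_D − V_S = 3.64 − 0.449 = 3.19 V.
V_ov = V_GS − V_TN = 3.37 − 0.898 = 2.47 V.
Since V_DS = 3.19 V ≥ V_ov = 2.47 V, the device is in saturation.
I_D = ½ k_n V_ov² (1 + λ V_DS) = 0.5 × 0.69 × 2.47² × (1 + 0.049 × 3.19) = 2.44 mA.

Saturation; I_D = 2.44 mA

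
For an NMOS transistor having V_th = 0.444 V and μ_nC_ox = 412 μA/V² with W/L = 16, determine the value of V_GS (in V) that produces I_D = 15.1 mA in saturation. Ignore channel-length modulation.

k_n = μ_nC_ox · (W/L) = 6.592 mA/V².
In saturation I_D = ½ k_n (V_GS − V_th)², so V_GS − V_th = √(2 I_D / k_n) = √(2 × 15.1 / 6.592) = 2.14 V.
V_GS = 0.444 + 2.14 = 2.58 V.

V_GS = 2.58 V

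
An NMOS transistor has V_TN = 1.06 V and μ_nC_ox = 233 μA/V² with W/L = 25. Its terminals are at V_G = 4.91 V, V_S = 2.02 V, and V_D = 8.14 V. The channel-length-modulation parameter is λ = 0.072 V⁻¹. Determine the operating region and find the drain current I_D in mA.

Saturation; I_D = 14.1 mA

V_GS = V_G − V_S = 4.91 − 2.02 = 2.89 V; V_DS = V_D − V_S = 8.14 − 2.02 = 6.12 V.
k_n = μ_nC_ox · (W/L) = 5.825 mA/V².
V_ov = V_GS − V_TN = 2.89 − 1.06 = 1.83 V.
Since V_DS = 6.12 V ≥ V_ov = 1.83 V, the device is in saturation.
I_D = ½ k_n V_ov² (1 + λ V_DS) = 0.5 × 5.825 × 1.83² × (1 + 0.072 × 6.12) = 14.1 mA.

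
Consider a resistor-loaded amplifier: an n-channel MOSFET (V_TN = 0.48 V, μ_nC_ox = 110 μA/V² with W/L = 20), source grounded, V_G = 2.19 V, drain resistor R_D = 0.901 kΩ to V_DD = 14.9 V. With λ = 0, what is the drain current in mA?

V_GS = V_G = 2.19 V, so V_ov = 2.19 − 0.48 = 1.71 V.
k_n = μ_nC_ox · (W/L) = 2.2 mA/V².
Assume saturation: I_D = ½ k_n V_ov² = 0.5 × 2.2 × 1.71² = 3.22 mA, giving V_DS = V_DD − I_D R_D = 14.9 − 3.22 × 0.901 = 12 V.
V_DS = 12 V ≥ V_ov = 1.71 V, confirming saturation.

I_D = 3.22 mA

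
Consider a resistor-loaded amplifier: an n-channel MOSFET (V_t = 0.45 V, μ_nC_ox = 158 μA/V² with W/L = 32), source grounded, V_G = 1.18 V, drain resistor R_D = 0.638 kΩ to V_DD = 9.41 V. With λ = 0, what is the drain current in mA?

I_D = 1.35 mA

V_GS = V_G = 1.18 V, so V_ov = 1.18 − 0.45 = 0.73 V.
k_n = μ_nC_ox · (W/L) = 5.056 mA/V².
Assume saturation: I_D = ½ k_n V_ov² = 0.5 × 5.056 × 0.73² = 1.35 mA, giving V_DS = V_DD − I_D R_D = 9.41 − 1.35 × 0.638 = 8.55 V.
V_DS = 8.55 V ≥ V_ov = 0.73 V, confirming saturation.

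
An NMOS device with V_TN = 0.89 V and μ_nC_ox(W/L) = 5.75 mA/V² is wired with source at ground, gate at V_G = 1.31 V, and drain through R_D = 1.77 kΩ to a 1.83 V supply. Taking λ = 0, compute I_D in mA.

V_GS = V_G = 1.31 V, so V_ov = 1.31 − 0.89 = 0.42 V.
Assume saturation: I_D = ½ k_n V_ov² = 0.5 × 5.75 × 0.42² = 0.507 mA, giving V_DS = V_DD − I_D R_D = 1.83 − 0.507 × 1.77 = 0.932 V.
V_DS = 0.932 V ≥ V_ov = 0.42 V, confirming saturation.

I_D = 0.507 mA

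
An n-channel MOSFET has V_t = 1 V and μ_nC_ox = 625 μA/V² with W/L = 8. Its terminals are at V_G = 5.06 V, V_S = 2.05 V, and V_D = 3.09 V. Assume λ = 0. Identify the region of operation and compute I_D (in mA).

Triode; I_D = 7.75 mA

V_GS = V_G − V_S = 5.06 − 2.05 = 3.01 V; V_DS = V_D − V_S = 3.09 − 2.05 = 1.04 V.
k_n = μ_nC_ox · (W/L) = 5 mA/V².
V_ov = V_GS − V_t = 3.01 − 1 = 2.01 V.
Since V_DS = 1.04 V < V_ov = 2.01 V, the device is in the triode region.
I_D = k_n [V_ov · V_DS − ½ V_DS²] = 5 × [2.01 × 1.04 − 0.5 × 1.04²] = 7.75 mA.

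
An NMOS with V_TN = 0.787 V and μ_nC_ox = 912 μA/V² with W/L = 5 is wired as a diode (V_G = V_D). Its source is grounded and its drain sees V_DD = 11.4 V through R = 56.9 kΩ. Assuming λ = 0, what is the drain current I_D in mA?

With gate tied to drain, V_GS = V_DS ≥ V_GS − V_TN, so the device is in saturation.
k_n = μ_nC_ox · (W/L) = 4.56 mA/V².
KCL at the drain: ½ k_n (V_GS − V_TN)² = (V_DD − V_GS)/R.
Let x = V_GS − 0.787. Then 130 x² + x − 10.61 = 0, giving x = 0.282 V (positive root), so V_GS = 1.07 V.
I_D = (V_DD − V_GS)/R = (11.4 − 1.07) / 56.9 = 0.182 mA.

I_D = 0.182 mA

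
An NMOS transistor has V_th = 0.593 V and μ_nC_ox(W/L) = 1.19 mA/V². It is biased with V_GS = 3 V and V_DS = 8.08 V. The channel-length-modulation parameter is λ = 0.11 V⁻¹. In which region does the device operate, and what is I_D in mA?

V_ov = V_GS − V_th = 3 − 0.593 = 2.41 V.
Since V_DS = 8.08 V ≥ V_ov = 2.41 V, the device is in saturation.
I_D = ½ k_n V_ov² (1 + λ V_DS) = 0.5 × 1.19 × 2.41² × (1 + 0.11 × 8.08) = 6.51 mA.

Saturation; I_D = 6.51 mA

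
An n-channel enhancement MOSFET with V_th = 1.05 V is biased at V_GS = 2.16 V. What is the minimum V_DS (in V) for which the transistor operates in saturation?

The boundary between triode and saturation is V_DS = V_GS − V_th = V_ov.
V_ov = 2.16 − 1.05 = 1.11 V.

V_DS,sat = 1.11 V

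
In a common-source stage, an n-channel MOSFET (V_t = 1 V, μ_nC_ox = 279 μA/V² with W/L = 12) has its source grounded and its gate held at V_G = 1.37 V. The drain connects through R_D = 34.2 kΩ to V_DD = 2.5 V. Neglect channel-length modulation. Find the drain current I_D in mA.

I_D = 0.0713 mA

V_GS = V_G = 1.37 V, so V_ov = 1.37 − 1 = 0.37 V.
k_n = μ_nC_ox · (W/L) = 3.348 mA/V².
Assume saturation: I_D = ½ k_n V_ov² = 0.5 × 3.348 × 0.37² = 0.229 mA, giving V_DS = V_DD − I_D R_D = 2.5 − 0.229 × 34.2 = -5.34 V.
But -5.34 V < V_ov = 0.37 V, so the device is actually in triode.
In triode I_D = k_n[V_ov V_DS − ½ V_DS²] and I_D = (V_DD − V_DS)/R_D. Equating: 57.3 V_DS² − 43.37 V_DS + 2.5 = 0, giving V_DS = 0.0629 V (the root below V_ov).
I_D = (2.5 − 0.0629) / 34.2 = 0.0713 mA.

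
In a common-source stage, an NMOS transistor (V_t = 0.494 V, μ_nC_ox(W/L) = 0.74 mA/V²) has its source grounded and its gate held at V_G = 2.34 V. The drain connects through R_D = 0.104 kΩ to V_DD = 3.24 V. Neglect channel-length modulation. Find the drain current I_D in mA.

I_D = 1.26 mA

V_GS = V_G = 2.34 V, so V_ov = 2.34 − 0.494 = 1.85 V.
Assume saturation: I_D = ½ k_n V_ov² = 0.5 × 0.74 × 1.85² = 1.26 mA, giving V_DS = V_DD − I_D R_D = 3.24 − 1.26 × 0.104 = 3.11 V.
V_DS = 3.11 V ≥ V_ov = 1.85 V, confirming saturation.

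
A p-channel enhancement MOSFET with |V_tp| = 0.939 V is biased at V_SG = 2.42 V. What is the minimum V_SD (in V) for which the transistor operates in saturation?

The boundary between triode and saturation is V_SD = V_SG − |V_tp| = V_ov.
V_ov = 2.42 − 0.939 = 1.48 V.

V_SD,sat = 1.48 V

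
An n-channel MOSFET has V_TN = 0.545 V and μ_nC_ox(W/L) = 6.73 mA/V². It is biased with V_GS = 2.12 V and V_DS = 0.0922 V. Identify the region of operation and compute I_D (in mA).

Triode; I_D = 0.949 mA

V_ov = V_GS − V_TN = 2.12 − 0.545 = 1.58 V.
Since V_DS = 0.0922 V < V_ov = 1.58 V, the device is in the triode region.
I_D = k_n [V_ov · V_DS − ½ V_DS²] = 6.73 × [1.58 × 0.0922 − 0.5 × 0.0922²] = 0.949 mA.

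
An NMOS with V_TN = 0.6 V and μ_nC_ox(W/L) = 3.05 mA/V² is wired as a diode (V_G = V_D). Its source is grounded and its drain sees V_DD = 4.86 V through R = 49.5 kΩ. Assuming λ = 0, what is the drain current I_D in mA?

I_D = 0.0814 mA

With gate tied to drain, V_GS = V_DS ≥ V_GS − V_TN, so the device is in saturation.
KCL at the drain: ½ k_n (V_GS − V_TN)² = (V_DD − V_GS)/R.
Let x = V_GS − 0.6. Then 75.5 x² + x − 4.26 = 0, giving x = 0.231 V (positive root), so V_GS = 0.831 V.
I_D = (V_DD − V_GS)/R = (4.86 − 0.831) / 49.5 = 0.0814 mA.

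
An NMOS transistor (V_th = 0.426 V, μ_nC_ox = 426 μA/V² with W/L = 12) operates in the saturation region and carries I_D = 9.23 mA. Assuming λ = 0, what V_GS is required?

V_GS = 2.33 V

k_n = μ_nC_ox · (W/L) = 5.112 mA/V².
In saturation I_D = ½ k_n (V_GS − V_th)², so V_GS − V_th = √(2 I_D / k_n) = √(2 × 9.23 / 5.112) = 1.9 V.
V_GS = 0.426 + 1.9 = 2.33 V.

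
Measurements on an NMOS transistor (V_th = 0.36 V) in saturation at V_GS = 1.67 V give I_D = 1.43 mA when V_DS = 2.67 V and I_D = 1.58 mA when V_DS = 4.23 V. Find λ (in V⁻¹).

With V_GS fixed, I_D ∝ (1 + λ V_DS) in saturation, so I_D2/I_D1 = (1 + λ V_DS2)/(1 + λ V_DS1).
1.58/1.43 = 1.105 = (1 + 4.23 λ)/(1 + 2.67 λ).
Solving: λ (I_D1 V_DS2 − I_D2 V_DS1) = I_D2 − I_D1, so λ = (1.58 − 1.43) / (1.43 × 4.23 − 1.58 × 2.67) = 0.15 / 1.83 = 0.082 V⁻¹.

λ = 0.0820 V⁻¹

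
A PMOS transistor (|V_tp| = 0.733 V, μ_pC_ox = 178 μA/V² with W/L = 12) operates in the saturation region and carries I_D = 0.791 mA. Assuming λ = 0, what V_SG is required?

V_SG = 1.59 V

k_p = μ_pC_ox · (W/L) = 2.136 mA/V².
In saturation I_D = ½ k_p (V_SG − |V_tp|)², so V_SG − |V_tp| = √(2 I_D / k_p) = √(2 × 0.791 / 2.136) = 0.861 V.
V_SG = 0.733 + 0.861 = 1.59 V.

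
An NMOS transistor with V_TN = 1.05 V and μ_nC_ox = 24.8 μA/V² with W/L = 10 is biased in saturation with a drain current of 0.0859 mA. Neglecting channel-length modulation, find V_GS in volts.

V_GS = 1.88 V

k_n = μ_nC_ox · (W/L) = 0.248 mA/V².
In saturation I_D = ½ k_n (V_GS − V_TN)², so V_GS − V_TN = √(2 I_D / k_n) = √(2 × 0.0859 / 0.248) = 0.832 V.
V_GS = 1.05 + 0.832 = 1.88 V.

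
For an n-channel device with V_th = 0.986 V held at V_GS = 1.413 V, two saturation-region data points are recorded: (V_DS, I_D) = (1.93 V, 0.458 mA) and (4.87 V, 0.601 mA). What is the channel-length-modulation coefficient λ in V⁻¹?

With V_GS fixed, I_D ∝ (1 + λ V_DS) in saturation, so I_D2/I_D1 = (1 + λ V_DS2)/(1 + λ V_DS1).
0.601/0.458 = 1.312 = (1 + 4.87 λ)/(1 + 1.93 λ).
Solving: λ (I_D1 V_DS2 − I_D2 V_DS1) = I_D2 − I_D1, so λ = (0.601 − 0.458) / (0.458 × 4.87 − 0.601 × 1.93) = 0.143 / 1.07 = 0.134 V⁻¹.

λ = 0.134 V⁻¹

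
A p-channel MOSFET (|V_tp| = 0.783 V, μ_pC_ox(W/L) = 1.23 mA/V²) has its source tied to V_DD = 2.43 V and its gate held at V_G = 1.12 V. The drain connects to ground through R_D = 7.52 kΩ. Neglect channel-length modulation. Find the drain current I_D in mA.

I_D = 0.171 mA

V_SG = V_DD − V_G = 2.43 − 1.12 = 1.31 V, so V_ov = 1.31 − 0.783 = 0.527 V.
Assume saturation: I_D = ½ k_p V_ov² = 0.5 × 1.23 × 0.527² = 0.171 mA, giving V_SD = V_DD − I_D R_D = 2.43 − 0.171 × 7.52 = 1.15 V.
V_SD = 1.15 V ≥ V_ov = 0.527 V, confirming saturation.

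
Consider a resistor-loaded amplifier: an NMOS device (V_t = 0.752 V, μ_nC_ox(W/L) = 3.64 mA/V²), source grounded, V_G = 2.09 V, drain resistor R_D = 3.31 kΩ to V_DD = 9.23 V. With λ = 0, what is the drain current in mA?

I_D = 2.57 mA

V_GS = V_G = 2.09 V, so V_ov = 2.09 − 0.752 = 1.34 V.
Assume saturation: I_D = ½ k_n V_ov² = 0.5 × 3.64 × 1.34² = 3.26 mA, giving V_DS = V_DD − I_D R_D = 9.23 − 3.26 × 3.31 = -1.55 V.
But -1.55 V < V_ov = 1.34 V, so the device is actually in triode.
In triode I_D = k_n[V_ov V_DS − ½ V_DS²] and I_D = (V_DD − V_DS)/R_D. Equating: 6.02 V_DS² − 17.12 V_DS + 9.23 = 0, giving V_DS = 0.723 V (the root below V_ov).
I_D = (9.23 − 0.723) / 3.31 = 2.57 mA.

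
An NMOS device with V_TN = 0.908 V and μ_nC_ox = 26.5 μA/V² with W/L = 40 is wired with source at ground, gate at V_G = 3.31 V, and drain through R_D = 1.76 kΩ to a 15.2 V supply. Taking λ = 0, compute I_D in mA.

I_D = 3.06 mA

V_GS = V_G = 3.31 V, so V_ov = 3.31 − 0.908 = 2.4 V.
k_n = μ_nC_ox · (W/L) = 1.06 mA/V².
Assume saturation: I_D = ½ k_n V_ov² = 0.5 × 1.06 × 2.4² = 3.06 mA, giving V_DS = V_DD − I_D R_D = 15.2 − 3.06 × 1.76 = 9.82 V.
V_DS = 9.82 V ≥ V_ov = 2.4 V, confirming saturation.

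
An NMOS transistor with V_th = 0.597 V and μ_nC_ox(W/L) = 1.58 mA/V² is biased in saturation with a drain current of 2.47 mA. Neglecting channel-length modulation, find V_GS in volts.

V_GS = 2.37 V

In saturation I_D = ½ k_n (V_GS − V_th)², so V_GS − V_th = √(2 I_D / k_n) = √(2 × 2.47 / 1.58) = 1.77 V.
V_GS = 0.597 + 1.77 = 2.37 V.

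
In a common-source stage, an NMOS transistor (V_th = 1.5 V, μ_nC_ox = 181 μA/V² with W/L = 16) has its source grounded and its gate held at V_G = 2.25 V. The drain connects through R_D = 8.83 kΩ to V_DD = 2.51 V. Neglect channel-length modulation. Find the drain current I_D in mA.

I_D = 0.269 mA

V_GS = V_G = 2.25 V, so V_ov = 2.25 − 1.5 = 0.75 V.
k_n = μ_nC_ox · (W/L) = 2.896 mA/V².
Assume saturation: I_D = ½ k_n V_ov² = 0.5 × 2.896 × 0.75² = 0.814 mA, giving V_DS = V_DD − I_D R_D = 2.51 − 0.814 × 8.83 = -4.68 V.
But -4.68 V < V_ov = 0.75 V, so the device is actually in triode.
In triode I_D = k_n[V_ov V_DS − ½ V_DS²] and I_D = (V_DD − V_DS)/R_D. Equating: 12.8 V_DS² − 20.18 V_DS + 2.51 = 0, giving V_DS = 0.136 V (the root below V_ov).
I_D = (2.51 − 0.136) / 8.83 = 0.269 mA.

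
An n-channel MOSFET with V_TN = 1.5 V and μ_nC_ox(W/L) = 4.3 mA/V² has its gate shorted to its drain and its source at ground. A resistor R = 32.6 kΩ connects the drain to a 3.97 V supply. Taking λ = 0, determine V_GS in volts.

With gate tied to drain, V_GS = V_DS ≥ V_GS − V_TN, so the device is in saturation.
KCL at the drain: ½ k_n (V_GS − V_TN)² = (V_DD − V_GS)/R.
Let x = V_GS − 1.5. Then 70.1 x² + x − 2.47 = 0, giving x = 0.181 V (positive root), so V_GS = 1.68 V.
I_D = (V_DD − V_GS)/R = (3.97 − 1.68) / 32.6 = 0.0702 mA.

V_GS = 1.68 V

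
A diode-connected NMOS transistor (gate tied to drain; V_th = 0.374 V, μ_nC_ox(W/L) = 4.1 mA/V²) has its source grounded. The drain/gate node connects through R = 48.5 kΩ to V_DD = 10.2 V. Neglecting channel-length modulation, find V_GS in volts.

V_GS = 0.683 V

With gate tied to drain, V_GS = V_DS ≥ V_GS − V_th, so the device is in saturation.
KCL at the drain: ½ k_n (V_GS − V_th)² = (V_DD − V_GS)/R.
Let x = V_GS − 0.374. Then 99.4 x² + x − 9.826 = 0, giving x = 0.309 V (positive root), so V_GS = 0.683 V.
I_D = (V_DD − V_GS)/R = (10.2 − 0.683) / 48.5 = 0.196 mA.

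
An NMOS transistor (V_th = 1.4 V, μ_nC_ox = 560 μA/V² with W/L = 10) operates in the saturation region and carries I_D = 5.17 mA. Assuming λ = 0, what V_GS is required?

k_n = μ_nC_ox · (W/L) = 5.6 mA/V².
In saturation I_D = ½ k_n (V_GS − V_th)², so V_GS − V_th = √(2 I_D / k_n) = √(2 × 5.17 / 5.6) = 1.36 V.
V_GS = 1.4 + 1.36 = 2.76 V.

V_GS = 2.76 V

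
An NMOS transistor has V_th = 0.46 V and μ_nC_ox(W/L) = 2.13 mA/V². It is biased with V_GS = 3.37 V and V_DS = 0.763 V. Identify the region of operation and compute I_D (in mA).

Triode; I_D = 4.11 mA

V_ov = V_GS − V_th = 3.37 − 0.46 = 2.91 V.
Since V_DS = 0.763 V < V_ov = 2.91 V, the device is in the triode region.
I_D = k_n [V_ov · V_DS − ½ V_DS²] = 2.13 × [2.91 × 0.763 − 0.5 × 0.763²] = 4.11 mA.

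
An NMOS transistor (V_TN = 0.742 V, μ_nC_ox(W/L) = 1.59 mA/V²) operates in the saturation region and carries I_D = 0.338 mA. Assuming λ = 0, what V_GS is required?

In saturation I_D = ½ k_n (V_GS − V_TN)², so V_GS − V_TN = √(2 I_D / k_n) = √(2 × 0.338 / 1.59) = 0.652 V.
V_GS = 0.742 + 0.652 = 1.39 V.

V_GS = 1.39 V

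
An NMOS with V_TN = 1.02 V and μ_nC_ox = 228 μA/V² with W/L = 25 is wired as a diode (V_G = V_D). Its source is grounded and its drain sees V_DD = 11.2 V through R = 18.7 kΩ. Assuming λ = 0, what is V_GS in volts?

With gate tied to drain, V_GS = V_DS ≥ V_GS − V_TN, so the device is in saturation.
k_n = μ_nC_ox · (W/L) = 5.7 mA/V².
KCL at the drain: ½ k_n (V_GS − V_TN)² = (V_DD − V_GS)/R.
Let x = V_GS − 1.02. Then 53.3 x² + x − 10.18 = 0, giving x = 0.428 V (positive root), so V_GS = 1.45 V.
I_D = (V_DD − V_GS)/R = (11.2 − 1.45) / 18.7 = 0.522 mA.

V_GS = 1.45 V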